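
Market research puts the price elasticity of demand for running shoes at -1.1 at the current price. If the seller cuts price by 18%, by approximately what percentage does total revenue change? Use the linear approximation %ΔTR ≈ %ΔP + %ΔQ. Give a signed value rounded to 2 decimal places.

+1.80%

%ΔQ ≈ Ed × %ΔP = (-1.1) × (-18%) = +19.8000%
%ΔTR ≈ %ΔP + %ΔQ = (-18%) + (+19.8000%) = +1.8000%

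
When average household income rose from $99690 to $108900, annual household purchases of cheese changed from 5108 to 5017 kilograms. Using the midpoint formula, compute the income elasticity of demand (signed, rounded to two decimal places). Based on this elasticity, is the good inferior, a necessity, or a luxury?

-0.20; inferior

%ΔQ = (5017 − 5108)/[( 5108 + 5017)/2] = -91/5062.5 = -0.017975…
%ΔIncome = (108900 − 99690)/[( 99690 + 108900)/2] = 9210/104295 = 0.088307…
E_income = (-91/5062.5) / (9210/104295) = -0.2035…
E_income < 0 ⇒ inferior good.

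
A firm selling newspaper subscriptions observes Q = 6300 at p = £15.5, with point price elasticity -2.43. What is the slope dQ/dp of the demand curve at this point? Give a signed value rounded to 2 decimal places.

-987.68

Ed = (dQ/dp)·(p/Q) ⇒ dQ/dp = Ed·Q/p = (-2.43)·6300/15.5 = -987.6774…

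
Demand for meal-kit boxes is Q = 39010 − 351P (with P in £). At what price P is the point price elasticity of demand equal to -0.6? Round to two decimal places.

Ed = −351P/(39010 − 351P). Set this equal to -0.6:
351P = 0.6·(39010 − 351P) ⇒ 351P(1 + 0.6) = 0.6·39010
P = 0.6·39010 / (351·1.6) = 41.6773…

41.68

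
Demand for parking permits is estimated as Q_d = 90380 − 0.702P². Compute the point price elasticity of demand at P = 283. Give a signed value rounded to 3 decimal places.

dQ_d/dP = −2·0.702·P = -397.332. At P = 283, Q_d = 34157.522.
Ed = (dQ_d/dP)·(P/Q_d) = (-397.332) × (283/34157.522) = -3.29195…

-3.292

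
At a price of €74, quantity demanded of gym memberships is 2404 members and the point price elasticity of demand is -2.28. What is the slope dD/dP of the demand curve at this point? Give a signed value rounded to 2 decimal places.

Ed = (dD/dP)·(P/D) ⇒ dD/dP = Ed·D/P = (-2.28)·2404/74 = -74.0691…

-74.07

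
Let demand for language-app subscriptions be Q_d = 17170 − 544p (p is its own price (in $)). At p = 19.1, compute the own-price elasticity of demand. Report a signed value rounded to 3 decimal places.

At the given values, Q_d = 17170 − 544(19.1) = 6779.6.
∂Q_d/∂p = −544.
E = (-544) × (19.1/6779.6) = -1.53259…

-1.533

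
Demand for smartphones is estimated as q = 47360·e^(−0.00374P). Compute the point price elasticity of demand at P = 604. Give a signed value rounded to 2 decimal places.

-2.26

dq/dP = −0.00374·q = -18.5025. At P = 604, q = 4947.18.
Ed = (dq/dP)·(P/q) = (-18.5025) × (604/4947.18) = -2.2589…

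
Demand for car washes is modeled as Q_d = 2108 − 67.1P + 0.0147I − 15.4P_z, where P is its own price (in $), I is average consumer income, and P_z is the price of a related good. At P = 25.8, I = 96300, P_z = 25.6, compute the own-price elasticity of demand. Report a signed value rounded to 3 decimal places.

-1.238

At the given values, Q_d = 2108 − 67.1(25.8) + 0.0147(96300) − 15.4(25.6) = 1398.19.
∂Q_d/∂P = −67.1.
E = (-67.1) × (25.8/1398.19) = -1.23815…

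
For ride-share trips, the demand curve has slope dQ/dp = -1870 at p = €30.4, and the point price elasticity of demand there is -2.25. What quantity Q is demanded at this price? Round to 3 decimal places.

Ed = (dQ/dp)·(p/Q) ⇒ Q = (dQ/dp)·p/Ed = (-1870)·30.4/(-2.25) = 25265.77777…

25265.778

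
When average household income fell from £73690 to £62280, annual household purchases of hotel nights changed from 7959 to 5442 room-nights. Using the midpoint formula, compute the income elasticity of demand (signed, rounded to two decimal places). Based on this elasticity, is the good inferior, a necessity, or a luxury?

%ΔQ = (5442 − 7959)/[( 7959 + 5442)/2] = -2517/6700.5 = -0.375643…
%ΔIncome = (62280 − 73690)/[( 73690 + 62280)/2] = -11410/67985 = -0.167831…
E_income = (-2517/6700.5) / (-11410/67985) = 2.2382…
E_income > 1 ⇒ normal good, luxury.

2.24; luxury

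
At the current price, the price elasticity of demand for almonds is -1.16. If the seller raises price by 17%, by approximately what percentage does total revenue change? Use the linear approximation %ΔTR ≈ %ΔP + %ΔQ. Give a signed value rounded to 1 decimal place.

%ΔQ ≈ Ed × %ΔP = (-1.16) × (+17%) = -19.7200%
%ΔTR ≈ %ΔP + %ΔQ = (+17%) + (-19.7200%) = -2.7200%

-2.7%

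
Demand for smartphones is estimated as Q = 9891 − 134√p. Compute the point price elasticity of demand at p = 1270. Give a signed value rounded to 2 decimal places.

dQ/dp = −134/(2√p) = -1.88007. At p = 1270, Q = 5115.63.
Ed = (dQ/dp)·(p/Q) = (-1.88007) × (1270/5115.63) = -0.4667…

-0.47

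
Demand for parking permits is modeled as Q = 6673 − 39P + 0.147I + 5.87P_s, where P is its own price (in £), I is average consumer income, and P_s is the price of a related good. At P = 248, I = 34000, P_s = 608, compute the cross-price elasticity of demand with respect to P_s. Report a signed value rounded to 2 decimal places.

0.64

At the given values, Q = 6673 − 39(248) + 0.147(34000) + 5.87(608) = 5567.96.
∂Q/∂P_s = 5.87.
E = (5.87) × (608/5567.96) = 0.6409…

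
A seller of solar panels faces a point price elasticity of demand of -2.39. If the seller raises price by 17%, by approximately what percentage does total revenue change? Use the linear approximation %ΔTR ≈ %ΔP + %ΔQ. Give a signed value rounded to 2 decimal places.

-23.63%

%ΔQ ≈ Ed × %ΔP = (-2.39) × (+17%) = -40.6300%
%ΔTR ≈ %ΔP + %ΔQ = (+17%) + (-40.6300%) = -23.6300%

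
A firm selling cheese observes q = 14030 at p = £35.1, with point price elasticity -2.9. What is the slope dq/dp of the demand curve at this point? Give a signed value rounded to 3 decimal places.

-1159.174

Ed = (dq/dp)·(p/q) ⇒ dq/dp = Ed·q/p = (-2.9)·14030/35.1 = -1159.17378…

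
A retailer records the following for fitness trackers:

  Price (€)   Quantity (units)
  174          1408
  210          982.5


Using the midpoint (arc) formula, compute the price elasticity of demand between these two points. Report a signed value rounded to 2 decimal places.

-1.90

%ΔQ = (982.5 − 1408) / [(1408 + 982.5)/2] = -425.5/1195.25 = -0.355992…
%ΔP = (210 − 174) / [(174 + 210)/2] = 36/192 = 0.1875
Arc Ed = %ΔQ / %ΔP = (-425.5/1195.25) / (36/192) = -1.8986…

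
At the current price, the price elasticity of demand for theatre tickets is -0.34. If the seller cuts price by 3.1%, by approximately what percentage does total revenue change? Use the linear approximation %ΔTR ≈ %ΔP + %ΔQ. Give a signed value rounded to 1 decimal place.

%ΔQ ≈ Ed × %ΔP = (-0.34) × (-3.1%) = +1.0540%
%ΔTR ≈ %ΔP + %ΔQ = (-3.1%) + (+1.0540%) = -2.0460%

-2.0%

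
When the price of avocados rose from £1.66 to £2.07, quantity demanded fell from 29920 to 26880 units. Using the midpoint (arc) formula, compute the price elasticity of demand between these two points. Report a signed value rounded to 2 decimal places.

%ΔQ = (26880 − 29920) / [(29920 + 26880)/2] = -3040/28400 = -0.107042…
%ΔP = (2.07 − 1.66) / [(1.66 + 2.07)/2] = 0.41/1.865 = 0.219839…
Arc Ed = %ΔQ / %ΔP = (-3040/28400) / (0.41/1.865) = -0.4869…

-0.49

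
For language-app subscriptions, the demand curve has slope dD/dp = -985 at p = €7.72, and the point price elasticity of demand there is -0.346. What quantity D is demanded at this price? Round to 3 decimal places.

Ed = (dD/dp)·(p/D) ⇒ D = (dD/dp)·p/Ed = (-985)·7.72/(-0.346) = 21977.45664…

21977.457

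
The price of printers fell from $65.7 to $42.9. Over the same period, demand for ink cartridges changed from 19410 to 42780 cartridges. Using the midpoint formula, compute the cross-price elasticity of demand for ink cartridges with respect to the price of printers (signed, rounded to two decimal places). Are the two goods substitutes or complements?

-1.79; complements

%ΔQ_{ink cartridges} = (42780 − 19410)/avg = 23370/31095 = 0.751567…
%ΔP_{printers} = (42.9 − 65.7)/avg = -22.8/54.3 = -0.419889…
E_cross = (23370/31095) / (-22.8/54.3) = -1.7899…
E_cross < 0 ⇒ the goods are complements.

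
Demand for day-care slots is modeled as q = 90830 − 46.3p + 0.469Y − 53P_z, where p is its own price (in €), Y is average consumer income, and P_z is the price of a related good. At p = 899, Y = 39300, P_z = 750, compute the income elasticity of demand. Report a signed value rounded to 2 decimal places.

0.66

At the given values, q = 90830 − 46.3(899) + 0.469(39300) − 53(750) = 27888.
∂q/∂Y = 0.469.
E = (0.469) × (39300/27888) = 0.6609…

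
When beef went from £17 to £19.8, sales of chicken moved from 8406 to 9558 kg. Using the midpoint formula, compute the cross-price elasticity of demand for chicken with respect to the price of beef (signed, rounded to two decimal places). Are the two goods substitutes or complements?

%ΔQ_{chicken} = (9558 − 8406)/avg = 1152/8982 = 0.128256…
%ΔP_{beef} = (19.8 − 17)/avg = 2.8/18.4 = 0.152173…
E_cross = (1152/8982) / (2.8/18.4) = 0.8428…
E_cross > 0 ⇒ the goods are substitutes.

0.84; substitutes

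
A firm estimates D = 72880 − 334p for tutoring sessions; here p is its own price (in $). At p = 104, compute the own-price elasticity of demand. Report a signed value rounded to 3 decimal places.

-0.911

At the given values, D = 72880 − 334(104) = 38144.
∂D/∂p = −334.
E = (-334) × (104/38144) = -0.91065…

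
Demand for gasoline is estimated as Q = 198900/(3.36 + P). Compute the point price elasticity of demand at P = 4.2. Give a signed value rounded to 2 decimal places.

-0.56

dQ/dP = −198900/(3.36 + P)² = -3480.1. At P = 4.2, Q = 26309.5.
Ed = (dQ/dP)·(P/Q) = (-3480.1) × (4.2/26309.5) = -0.5555…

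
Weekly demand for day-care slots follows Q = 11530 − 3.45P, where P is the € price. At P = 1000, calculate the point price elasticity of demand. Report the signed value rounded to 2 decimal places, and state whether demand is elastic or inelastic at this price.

-0.43; inelastic

dQ/dP = −3.45. At P = 1000, Q = 11530 − 3.45(1000) = 8080.
Ed = (dQ/dP)·(P/Q) = −3.45 × (1000/8080) = -0.4269…
|Ed| = 0.43 < 1, so demand is inelastic.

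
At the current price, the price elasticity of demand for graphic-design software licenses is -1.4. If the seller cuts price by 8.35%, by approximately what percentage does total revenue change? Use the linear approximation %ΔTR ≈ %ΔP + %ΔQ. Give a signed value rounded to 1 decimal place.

%ΔQ ≈ Ed × %ΔP = (-1.4) × (-8.35%) = +11.6900%
%ΔTR ≈ %ΔP + %ΔQ = (-8.35%) + (+11.6900%) = +3.3400%

+3.3%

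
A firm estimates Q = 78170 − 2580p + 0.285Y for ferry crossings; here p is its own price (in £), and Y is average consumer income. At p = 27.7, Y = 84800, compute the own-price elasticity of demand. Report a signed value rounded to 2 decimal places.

-2.31

At the given values, Q = 78170 − 2580(27.7) + 0.285(84800) = 30872.
∂Q/∂p = −2580.
E = (-2580) × (27.7/30872) = -2.3149…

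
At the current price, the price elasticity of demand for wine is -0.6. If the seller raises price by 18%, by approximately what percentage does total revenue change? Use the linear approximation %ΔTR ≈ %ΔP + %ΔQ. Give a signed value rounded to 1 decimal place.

%ΔQ ≈ Ed × %ΔP = (-0.6) × (+18%) = -10.8000%
%ΔTR ≈ %ΔP + %ΔQ = (+18%) + (-10.8000%) = +7.2000%

+7.2%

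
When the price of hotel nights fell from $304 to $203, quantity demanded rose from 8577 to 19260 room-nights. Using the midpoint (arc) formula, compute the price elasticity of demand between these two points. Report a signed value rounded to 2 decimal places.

%ΔQ = (19260 − 8577) / [(8577 + 19260)/2] = 10683/13918.5 = 0.767539…
%ΔP = (203 − 304) / [(304 + 203)/2] = -101/253.5 = -0.398422…
Arc Ed = %ΔQ / %ΔP = (10683/13918.5) / (-101/253.5) = -1.9264…

-1.93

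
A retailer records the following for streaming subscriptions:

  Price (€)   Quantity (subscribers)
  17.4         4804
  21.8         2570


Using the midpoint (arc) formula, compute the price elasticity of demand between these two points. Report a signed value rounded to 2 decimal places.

-2.70

%ΔQ = (2570 − 4804) / [(4804 + 2570)/2] = -2234/3687 = -0.605912…
%ΔP = (21.8 − 17.4) / [(17.4 + 21.8)/2] = 4.4/19.6 = 0.224489…
Arc Ed = %ΔQ / %ΔP = (-2234/3687) / (4.4/19.6) = -2.6990…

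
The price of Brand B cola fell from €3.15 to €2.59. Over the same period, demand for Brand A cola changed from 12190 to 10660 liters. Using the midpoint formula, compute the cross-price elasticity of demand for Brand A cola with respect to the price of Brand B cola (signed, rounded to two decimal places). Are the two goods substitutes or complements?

%ΔQ_{Brand A cola} = (10660 − 12190)/avg = -1530/11425 = -0.133916…
%ΔP_{Brand B cola} = (2.59 − 3.15)/avg = -0.56/2.87 = -0.195121…
E_cross = (-1530/11425) / (-0.56/2.87) = 0.6863…
E_cross > 0 ⇒ the goods are substitutes.

0.69; substitutes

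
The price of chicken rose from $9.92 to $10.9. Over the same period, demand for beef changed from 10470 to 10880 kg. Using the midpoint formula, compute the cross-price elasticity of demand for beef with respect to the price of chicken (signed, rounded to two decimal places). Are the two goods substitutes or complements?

%ΔQ_{beef} = (10880 − 10470)/avg = 410/10675 = 0.038407…
%ΔP_{chicken} = (10.9 − 9.92)/avg = 0.98/10.41 = 0.094140…
E_cross = (410/10675) / (0.98/10.41) = 0.4079…
E_cross > 0 ⇒ the goods are substitutes.

0.41; substitutes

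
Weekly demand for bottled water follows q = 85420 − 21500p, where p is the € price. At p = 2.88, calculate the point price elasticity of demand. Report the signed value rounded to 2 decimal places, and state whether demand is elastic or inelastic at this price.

dq/dp = −21500. At p = 2.88, q = 85420 − 21500(2.88) = 23500.
Ed = (dq/dp)·(p/q) = −21500 × (2.88/23500) = -2.6348…
|Ed| = 2.63 > 1, so demand is elastic.

-2.63; elastic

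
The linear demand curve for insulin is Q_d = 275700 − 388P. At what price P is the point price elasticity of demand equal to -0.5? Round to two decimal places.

236.86

Ed = −388P/(275700 − 388P). Set this equal to -0.5:
388P = 0.5·(275700 − 388P) ⇒ 388P(1 + 0.5) = 0.5·275700
P = 0.5·275700 / (388·1.5) = 236.8556…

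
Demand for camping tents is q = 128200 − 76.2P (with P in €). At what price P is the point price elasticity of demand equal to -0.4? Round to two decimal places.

Ed = −76.2P/(128200 − 76.2P). Set this equal to -0.4:
76.2P = 0.4·(128200 − 76.2P) ⇒ 76.2P(1 + 0.4) = 0.4·128200
P = 0.4·128200 / (76.2·1.4) = 480.6899…

480.69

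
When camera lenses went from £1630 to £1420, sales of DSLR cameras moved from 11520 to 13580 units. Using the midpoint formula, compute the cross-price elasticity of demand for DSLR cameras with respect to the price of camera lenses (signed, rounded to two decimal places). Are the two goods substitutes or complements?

%ΔQ_{DSLR cameras} = (13580 − 11520)/avg = 2060/12550 = 0.164143…
%ΔP_{camera lenses} = (1420 − 1630)/avg = -210/1525 = -0.137704…
E_cross = (2060/12550) / (-210/1525) = -1.1919…
E_cross < 0 ⇒ the goods are complements.

-1.19; complements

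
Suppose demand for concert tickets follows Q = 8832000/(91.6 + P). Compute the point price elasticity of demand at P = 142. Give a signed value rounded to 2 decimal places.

dQ/dP = −8832000/(91.6 + P)² = -161.85. At P = 142, Q = 37808.2.
Ed = (dQ/dP)·(P/Q) = (-161.85) × (142/37808.2) = -0.6078…

-0.61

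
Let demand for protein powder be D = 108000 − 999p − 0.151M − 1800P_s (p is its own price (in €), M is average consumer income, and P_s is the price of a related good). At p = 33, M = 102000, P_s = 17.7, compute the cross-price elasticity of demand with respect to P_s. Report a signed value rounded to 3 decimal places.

At the given values, D = 108000 − 999(33) − 0.151(102000) − 1800(17.7) = 27771.
∂D/∂P_s = -1800.
E = (-1800) × (17.7/27771) = -1.14723…

-1.147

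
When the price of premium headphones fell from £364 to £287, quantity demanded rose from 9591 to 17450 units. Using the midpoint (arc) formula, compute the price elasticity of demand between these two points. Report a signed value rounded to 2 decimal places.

-2.46

%ΔQ = (17450 − 9591) / [(9591 + 17450)/2] = 7859/13520.5 = 0.581265…
%ΔP = (287 − 364) / [(364 + 287)/2] = -77/325.5 = -0.236559…
Arc Ed = %ΔQ / %ΔP = (7859/13520.5) / (-77/325.5) = -2.4571…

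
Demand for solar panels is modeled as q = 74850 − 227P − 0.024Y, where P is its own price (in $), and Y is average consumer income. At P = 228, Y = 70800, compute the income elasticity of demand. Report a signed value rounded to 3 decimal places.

-0.079

At the given values, q = 74850 − 227(228) − 0.024(70800) = 21394.8.
∂q/∂Y = -0.024.
E = (-0.024) × (70800/21394.8) = -0.07942…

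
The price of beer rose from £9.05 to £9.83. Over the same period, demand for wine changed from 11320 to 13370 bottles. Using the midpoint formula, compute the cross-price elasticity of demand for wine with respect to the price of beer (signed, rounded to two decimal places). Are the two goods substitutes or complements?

2.01; substitutes

%ΔQ_{wine} = (13370 − 11320)/avg = 2050/12345 = 0.166059…
%ΔP_{beer} = (9.83 − 9.05)/avg = 0.78/9.44 = 0.082627…
E_cross = (2050/12345) / (0.78/9.44) = 2.0097…
E_cross > 0 ⇒ the goods are substitutes.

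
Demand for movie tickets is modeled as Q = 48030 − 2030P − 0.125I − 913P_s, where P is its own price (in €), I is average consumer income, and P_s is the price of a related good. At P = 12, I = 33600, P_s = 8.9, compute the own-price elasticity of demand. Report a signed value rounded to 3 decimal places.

-2.147

At the given values, Q = 48030 − 2030(12) − 0.125(33600) − 913(8.9) = 11344.3.
∂Q/∂P = −2030.
E = (-2030) × (12/11344.3) = -2.14733…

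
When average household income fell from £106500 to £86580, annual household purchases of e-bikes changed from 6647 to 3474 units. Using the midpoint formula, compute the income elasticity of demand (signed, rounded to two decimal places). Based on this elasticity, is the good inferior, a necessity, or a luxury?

3.04; luxury

%ΔQ = (3474 − 6647)/[( 6647 + 3474)/2] = -3173/5060.5 = -0.627013…
%ΔIncome = (86580 − 106500)/[( 106500 + 86580)/2] = -19920/96540 = -0.206339…
E_income = (-3173/5060.5) / (-19920/96540) = 3.0387…
E_income > 1 ⇒ normal good, luxury.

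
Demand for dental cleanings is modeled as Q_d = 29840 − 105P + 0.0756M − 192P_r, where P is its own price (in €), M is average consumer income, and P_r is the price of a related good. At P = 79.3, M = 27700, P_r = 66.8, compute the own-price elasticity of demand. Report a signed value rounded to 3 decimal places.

At the given values, Q_d = 29840 − 105(79.3) + 0.0756(27700) − 192(66.8) = 10782.02.
∂Q_d/∂P = −105.
E = (-105) × (79.3/10782.02) = -0.77225…

-0.772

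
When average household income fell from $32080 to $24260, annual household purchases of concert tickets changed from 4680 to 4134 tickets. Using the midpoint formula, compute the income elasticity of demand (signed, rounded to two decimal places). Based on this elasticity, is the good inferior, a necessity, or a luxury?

%ΔQ = (4134 − 4680)/[( 4680 + 4134)/2] = -546/4407 = -0.123893…
%ΔIncome = (24260 − 32080)/[( 32080 + 24260)/2] = -7820/28170 = -0.277600…
E_income = (-546/4407) / (-7820/28170) = 0.4463…
0 < E_income < 1 ⇒ normal good, necessity.

0.45; necessity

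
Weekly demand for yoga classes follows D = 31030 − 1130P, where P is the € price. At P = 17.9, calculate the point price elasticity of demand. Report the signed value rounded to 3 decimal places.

dD/dP = −1130. At P = 17.9, D = 31030 − 1130(17.9) = 10803.
Ed = (dD/dP)·(P/D) = −1130 × (17.9/10803) = -1.87235…

-1.872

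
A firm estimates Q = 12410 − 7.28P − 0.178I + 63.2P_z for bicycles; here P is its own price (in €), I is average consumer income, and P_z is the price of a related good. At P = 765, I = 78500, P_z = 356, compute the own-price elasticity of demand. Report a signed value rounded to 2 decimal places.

At the given values, Q = 12410 − 7.28(765) − 0.178(78500) + 63.2(356) = 15367.
∂Q/∂P = −7.28.
E = (-7.28) × (765/15367) = -0.3624…

-0.36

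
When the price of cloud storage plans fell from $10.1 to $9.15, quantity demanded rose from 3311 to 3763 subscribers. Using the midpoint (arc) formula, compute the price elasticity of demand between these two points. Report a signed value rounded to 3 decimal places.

%ΔQ = (3763 − 3311) / [(3311 + 3763)/2] = 452/3537 = 0.127791…
%ΔP = (9.15 − 10.1) / [(10.1 + 9.15)/2] = -0.95/9.625 = -0.098701…
Arc Ed = %ΔQ / %ΔP = (452/3537) / (-0.95/9.625) = -1.29473…

-1.295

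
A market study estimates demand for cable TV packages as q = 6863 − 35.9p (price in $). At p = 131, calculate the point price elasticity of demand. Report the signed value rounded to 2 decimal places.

-2.18

dq/dp = −35.9. At p = 131, q = 6863 − 35.9(131) = 2160.1.
Ed = (dq/dp)·(p/q) = −35.9 × (131/2160.1) = -2.1771…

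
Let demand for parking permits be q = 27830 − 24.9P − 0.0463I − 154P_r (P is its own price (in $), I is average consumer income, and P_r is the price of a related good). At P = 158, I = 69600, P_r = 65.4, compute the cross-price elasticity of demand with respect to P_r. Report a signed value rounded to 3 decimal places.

At the given values, q = 27830 − 24.9(158) − 0.0463(69600) − 154(65.4) = 10601.72.
∂q/∂P_r = -154.
E = (-154) × (65.4/10601.72) = -0.94999…

-0.950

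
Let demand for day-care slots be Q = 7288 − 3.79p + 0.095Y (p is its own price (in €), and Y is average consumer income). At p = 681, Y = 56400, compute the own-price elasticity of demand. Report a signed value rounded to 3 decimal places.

-0.256

At the given values, Q = 7288 − 3.79(681) + 0.095(56400) = 10065.01.
∂Q/∂p = −3.79.
E = (-3.79) × (681/10065.01) = -0.25643…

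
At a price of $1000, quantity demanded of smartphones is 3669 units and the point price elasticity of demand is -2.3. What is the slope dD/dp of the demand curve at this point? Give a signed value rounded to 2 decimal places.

-8.44

Ed = (dD/dp)·(p/D) ⇒ dD/dp = Ed·D/p = (-2.3)·3669/1000 = -8.4387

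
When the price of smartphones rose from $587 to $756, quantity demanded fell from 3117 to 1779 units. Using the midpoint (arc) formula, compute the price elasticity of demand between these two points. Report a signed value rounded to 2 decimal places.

%ΔQ = (1779 − 3117) / [(3117 + 1779)/2] = -1338/2448 = -0.546568…
%ΔP = (756 − 587) / [(587 + 756)/2] = 169/671.5 = 0.251675…
Arc Ed = %ΔQ / %ΔP = (-1338/2448) / (169/671.5) = -2.1717…

-2.17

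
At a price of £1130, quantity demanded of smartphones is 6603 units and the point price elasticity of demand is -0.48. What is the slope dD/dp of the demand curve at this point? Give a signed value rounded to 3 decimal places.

Ed = (dD/dp)·(p/D) ⇒ dD/dp = Ed·D/p = (-0.48)·6603/1130 = -2.80481…

-2.805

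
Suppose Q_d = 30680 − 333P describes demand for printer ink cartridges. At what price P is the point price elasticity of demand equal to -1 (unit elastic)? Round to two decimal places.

46.07

Ed = −333P/(30680 − 333P). Set this equal to -1:
333P = 1·(30680 − 333P) ⇒ 333P(1 + 1) = 1·30680
P = 1·30680 / (333·2) = 46.0660…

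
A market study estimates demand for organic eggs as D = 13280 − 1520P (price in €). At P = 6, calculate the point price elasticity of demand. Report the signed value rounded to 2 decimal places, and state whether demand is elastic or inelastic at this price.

-2.19; elastic

dD/dP = −1520. At P = 6, D = 13280 − 1520(6) = 4160.
Ed = (dD/dP)·(P/D) = −1520 × (6/4160) = -2.1923…
|Ed| = 2.19 > 1, so demand is elastic.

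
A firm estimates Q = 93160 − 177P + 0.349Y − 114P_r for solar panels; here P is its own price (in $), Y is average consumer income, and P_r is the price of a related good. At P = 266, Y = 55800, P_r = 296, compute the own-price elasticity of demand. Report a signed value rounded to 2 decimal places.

-1.48

At the given values, Q = 93160 − 177(266) + 0.349(55800) − 114(296) = 31808.2.
∂Q/∂P = −177.
E = (-177) × (266/31808.2) = -1.4801…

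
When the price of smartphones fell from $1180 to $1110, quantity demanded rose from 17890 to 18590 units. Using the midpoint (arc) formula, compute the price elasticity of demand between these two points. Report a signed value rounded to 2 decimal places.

-0.63

%ΔQ = (18590 − 17890) / [(17890 + 18590)/2] = 700/18240 = 0.038377…
%ΔP = (1110 − 1180) / [(1180 + 1110)/2] = -70/1145 = -0.061135…
Arc Ed = %ΔQ / %ΔP = (700/18240) / (-70/1145) = -0.6277…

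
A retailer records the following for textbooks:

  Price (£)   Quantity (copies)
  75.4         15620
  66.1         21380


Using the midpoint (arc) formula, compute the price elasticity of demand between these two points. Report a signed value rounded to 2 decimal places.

-2.37

%ΔQ = (21380 − 15620) / [(15620 + 21380)/2] = 5760/18500 = 0.311351…
%ΔP = (66.1 − 75.4) / [(75.4 + 66.1)/2] = -9.3/70.75 = -0.131448…
Arc Ed = %ΔQ / %ΔP = (5760/18500) / (-9.3/70.75) = -2.3686…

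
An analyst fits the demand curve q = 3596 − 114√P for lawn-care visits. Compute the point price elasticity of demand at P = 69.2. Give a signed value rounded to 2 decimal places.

-0.18

dq/dP = −114/(2√P) = -6.85207. At P = 69.2, q = 2647.67.
Ed = (dq/dP)·(P/q) = (-6.85207) × (69.2/2647.67) = -0.1790…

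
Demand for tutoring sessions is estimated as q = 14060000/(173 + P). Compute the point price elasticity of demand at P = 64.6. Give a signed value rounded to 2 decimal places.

dq/dP = −14060000/(173 + P)² = -249.053. At P = 64.6, q = 59175.1.
Ed = (dq/dP)·(P/q) = (-249.053) × (64.6/59175.1) = -0.2718…

-0.27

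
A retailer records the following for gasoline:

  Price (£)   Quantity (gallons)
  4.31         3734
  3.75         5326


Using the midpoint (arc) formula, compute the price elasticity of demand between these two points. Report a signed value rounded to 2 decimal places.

%ΔQ = (5326 − 3734) / [(3734 + 5326)/2] = 1592/4530 = 0.351434…
%ΔP = (3.75 − 4.31) / [(4.31 + 3.75)/2] = -0.56/4.03 = -0.138957…
Arc Ed = %ΔQ / %ΔP = (1592/4530) / (-0.56/4.03) = -2.5290…

-2.53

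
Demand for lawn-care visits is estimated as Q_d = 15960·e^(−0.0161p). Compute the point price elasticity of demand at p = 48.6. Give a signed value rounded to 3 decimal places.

-0.782

dQ_d/dp = −0.0161·Q_d = -117.501. At p = 48.6, Q_d = 7298.18.
Ed = (dQ_d/dp)·(p/Q_d) = (-117.501) × (48.6/7298.18) = -0.78246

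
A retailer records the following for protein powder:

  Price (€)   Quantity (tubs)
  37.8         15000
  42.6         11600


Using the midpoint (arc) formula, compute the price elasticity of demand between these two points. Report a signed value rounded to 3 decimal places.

-2.141

%ΔQ = (11600 − 15000) / [(15000 + 11600)/2] = -3400/13300 = -0.255639…
%ΔP = (42.6 − 37.8) / [(37.8 + 42.6)/2] = 4.8/40.2 = 0.119402…
Arc Ed = %ΔQ / %ΔP = (-3400/13300) / (4.8/40.2) = -2.14097…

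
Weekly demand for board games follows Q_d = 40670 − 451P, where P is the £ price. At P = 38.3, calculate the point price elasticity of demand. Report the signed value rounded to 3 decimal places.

-0.738

dQ_d/dP = −451. At P = 38.3, Q_d = 40670 − 451(38.3) = 23396.7.
Ed = (dQ_d/dP)·(P/Q_d) = −451 × (38.3/23396.7) = -0.73827…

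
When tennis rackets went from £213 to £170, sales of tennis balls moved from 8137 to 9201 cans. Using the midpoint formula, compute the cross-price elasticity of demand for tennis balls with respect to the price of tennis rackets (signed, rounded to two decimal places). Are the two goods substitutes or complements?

%ΔQ_{tennis balls} = (9201 − 8137)/avg = 1064/8669 = 0.122736…
%ΔP_{tennis rackets} = (170 − 213)/avg = -43/191.5 = -0.224543…
E_cross = (1064/8669) / (-43/191.5) = -0.5466…
E_cross < 0 ⇒ the goods are complements.

-0.55; complements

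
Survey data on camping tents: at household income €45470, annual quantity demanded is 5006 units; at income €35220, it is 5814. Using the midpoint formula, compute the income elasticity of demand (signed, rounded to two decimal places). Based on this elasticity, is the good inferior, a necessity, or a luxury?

%ΔQ = (5814 − 5006)/[( 5006 + 5814)/2] = 808/5410 = 0.149353…
%ΔIncome = (35220 − 45470)/[( 45470 + 35220)/2] = -10250/40345 = -0.254058…
E_income = (808/5410) / (-10250/40345) = -0.5878…
E_income < 0 ⇒ inferior good.

-0.59; inferior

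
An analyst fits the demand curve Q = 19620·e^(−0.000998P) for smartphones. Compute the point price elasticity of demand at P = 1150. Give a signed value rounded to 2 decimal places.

dQ/dP = −0.000998·Q = -6.21426. At P = 1150, Q = 6226.72.
Ed = (dQ/dP)·(P/Q) = (-6.21426) × (1150/6226.72) = -1.1477

-1.15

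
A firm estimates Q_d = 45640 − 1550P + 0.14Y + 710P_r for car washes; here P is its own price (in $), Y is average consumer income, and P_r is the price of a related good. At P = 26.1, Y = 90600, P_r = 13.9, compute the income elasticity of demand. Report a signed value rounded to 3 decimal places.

0.457

At the given values, Q_d = 45640 − 1550(26.1) + 0.14(90600) + 710(13.9) = 27738.
∂Q_d/∂Y = 0.14.
E = (0.14) × (90600/27738) = 0.45727…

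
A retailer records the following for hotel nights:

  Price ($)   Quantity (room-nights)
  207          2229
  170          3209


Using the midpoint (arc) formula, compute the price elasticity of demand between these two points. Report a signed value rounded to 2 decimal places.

%ΔQ = (3209 − 2229) / [(2229 + 3209)/2] = 980/2719 = 0.360426…
%ΔP = (170 − 207) / [(207 + 170)/2] = -37/188.5 = -0.196286…
Arc Ed = %ΔQ / %ΔP = (980/2719) / (-37/188.5) = -1.8362…

-1.84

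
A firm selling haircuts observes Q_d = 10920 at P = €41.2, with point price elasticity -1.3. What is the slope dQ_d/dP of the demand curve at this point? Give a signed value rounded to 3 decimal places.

-344.563

Ed = (dQ_d/dP)·(P/Q_d) ⇒ dQ_d/dP = Ed·Q_d/P = (-1.3)·10920/41.2 = -344.56310…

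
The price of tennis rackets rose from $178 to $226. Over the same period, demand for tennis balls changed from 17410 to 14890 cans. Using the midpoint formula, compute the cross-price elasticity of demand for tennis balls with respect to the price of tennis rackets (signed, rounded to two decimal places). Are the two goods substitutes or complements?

%ΔQ_{tennis balls} = (14890 − 17410)/avg = -2520/16150 = -0.156037…
%ΔP_{tennis rackets} = (226 − 178)/avg = 48/202 = 0.237623…
E_cross = (-2520/16150) / (48/202) = -0.6566…
E_cross < 0 ⇒ the goods are complements.

-0.66; complements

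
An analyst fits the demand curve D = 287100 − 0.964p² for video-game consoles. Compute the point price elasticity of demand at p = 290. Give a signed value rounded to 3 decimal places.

-0.787

dD/dp = −2·0.964·p = -559.12. At p = 290, D = 206027.6.
Ed = (dD/dp)·(p/D) = (-559.12) × (290/206027.6) = -0.78700…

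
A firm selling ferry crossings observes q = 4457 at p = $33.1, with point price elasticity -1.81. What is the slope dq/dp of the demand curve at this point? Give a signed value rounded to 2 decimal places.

Ed = (dq/dp)·(p/q) ⇒ dq/dp = Ed·q/p = (-1.81)·4457/33.1 = -243.7211…

-243.72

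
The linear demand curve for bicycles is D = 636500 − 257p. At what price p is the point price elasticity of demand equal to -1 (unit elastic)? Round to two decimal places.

Ed = −257p/(636500 − 257p). Set this equal to -1:
257p = 1·(636500 − 257p) ⇒ 257p(1 + 1) = 1·636500
p = 1·636500 / (257·2) = 1238.3268…

1238.33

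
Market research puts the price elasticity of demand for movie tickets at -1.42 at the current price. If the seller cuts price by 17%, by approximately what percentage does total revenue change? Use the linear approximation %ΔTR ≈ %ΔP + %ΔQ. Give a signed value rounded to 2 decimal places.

%ΔQ ≈ Ed × %ΔP = (-1.42) × (-17%) = +24.1400%
%ΔTR ≈ %ΔP + %ΔQ = (-17%) + (+24.1400%) = +7.1400%

+7.14%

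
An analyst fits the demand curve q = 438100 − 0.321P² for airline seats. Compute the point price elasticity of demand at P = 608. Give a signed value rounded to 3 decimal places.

-0.743

dq/dP = −2·0.321·P = -390.336. At P = 608, q = 319437.856.
Ed = (dq/dP)·(P/q) = (-390.336) × (608/319437.856) = -0.74294…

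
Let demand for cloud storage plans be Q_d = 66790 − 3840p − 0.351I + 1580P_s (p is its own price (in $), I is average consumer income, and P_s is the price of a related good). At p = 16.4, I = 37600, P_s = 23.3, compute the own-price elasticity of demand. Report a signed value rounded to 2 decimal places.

-2.30

At the given values, Q_d = 66790 − 3840(16.4) − 0.351(37600) + 1580(23.3) = 27430.4.
∂Q_d/∂p = −3840.
E = (-3840) × (16.4/27430.4) = -2.2958…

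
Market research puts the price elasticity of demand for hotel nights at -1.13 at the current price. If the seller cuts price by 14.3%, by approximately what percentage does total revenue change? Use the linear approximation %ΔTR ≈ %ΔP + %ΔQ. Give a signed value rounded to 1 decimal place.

%ΔQ ≈ Ed × %ΔP = (-1.13) × (-14.3%) = +16.1590%
%ΔTR ≈ %ΔP + %ΔQ = (-14.3%) + (+16.1590%) = +1.8590%

+1.9%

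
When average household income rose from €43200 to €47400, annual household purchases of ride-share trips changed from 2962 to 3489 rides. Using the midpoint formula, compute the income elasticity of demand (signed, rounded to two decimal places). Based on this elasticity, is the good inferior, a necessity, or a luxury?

1.76; luxury

%ΔQ = (3489 − 2962)/[( 2962 + 3489)/2] = 527/3225.5 = 0.163385…
%ΔIncome = (47400 − 43200)/[( 43200 + 47400)/2] = 4200/45300 = 0.092715…
E_income = (527/3225.5) / (4200/45300) = 1.7622…
E_income > 1 ⇒ normal good, luxury.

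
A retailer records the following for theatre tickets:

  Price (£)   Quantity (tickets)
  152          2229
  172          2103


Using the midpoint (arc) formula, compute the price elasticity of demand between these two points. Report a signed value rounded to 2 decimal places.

-0.47

%ΔQ = (2103 − 2229) / [(2229 + 2103)/2] = -126/2166 = -0.058171…
%ΔP = (172 − 152) / [(152 + 172)/2] = 20/162 = 0.123456…
Arc Ed = %ΔQ / %ΔP = (-126/2166) / (20/162) = -0.4711…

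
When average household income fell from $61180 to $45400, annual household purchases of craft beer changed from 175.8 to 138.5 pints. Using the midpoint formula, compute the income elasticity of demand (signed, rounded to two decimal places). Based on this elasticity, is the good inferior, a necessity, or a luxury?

%ΔQ = (138.5 − 175.8)/[( 175.8 + 138.5)/2] = -37.3/157.15 = -0.237352…
%ΔIncome = (45400 − 61180)/[( 61180 + 45400)/2] = -15780/53290 = -0.296115…
E_income = (-37.3/157.15) / (-15780/53290) = 0.8015…
0 < E_income < 1 ⇒ normal good, necessity.

0.80; necessity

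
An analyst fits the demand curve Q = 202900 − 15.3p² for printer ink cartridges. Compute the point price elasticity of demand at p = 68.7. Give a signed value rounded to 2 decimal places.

-1.11

dQ/dp = −2·15.3·p = -2102.22. At p = 68.7, Q = 130688.743.
Ed = (dQ/dp)·(p/Q) = (-2102.22) × (68.7/130688.743) = -1.1050…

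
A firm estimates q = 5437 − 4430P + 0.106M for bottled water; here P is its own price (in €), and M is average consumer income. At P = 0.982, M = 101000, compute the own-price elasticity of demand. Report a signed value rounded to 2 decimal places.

-0.37

At the given values, q = 5437 − 4430(0.982) + 0.106(101000) = 11792.74.
∂q/∂P = −4430.
E = (-4430) × (0.982/11792.74) = -0.3688…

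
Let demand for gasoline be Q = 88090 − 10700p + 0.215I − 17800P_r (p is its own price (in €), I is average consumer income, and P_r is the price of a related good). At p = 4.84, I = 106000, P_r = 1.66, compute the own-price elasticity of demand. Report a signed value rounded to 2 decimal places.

At the given values, Q = 88090 − 10700(4.84) + 0.215(106000) − 17800(1.66) = 29544.
∂Q/∂p = −10700.
E = (-10700) × (4.84/29544) = -1.7529…

-1.75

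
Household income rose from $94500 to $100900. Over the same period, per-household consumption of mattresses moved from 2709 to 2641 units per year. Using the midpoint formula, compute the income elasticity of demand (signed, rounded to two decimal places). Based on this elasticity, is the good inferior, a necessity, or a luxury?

-0.39; inferior

%ΔQ = (2641 − 2709)/[( 2709 + 2641)/2] = -68/2675 = -0.025420…
%ΔIncome = (100900 − 94500)/[( 94500 + 100900)/2] = 6400/97700 = 0.065506…
E_income = (-68/2675) / (6400/97700) = -0.3880…
E_income < 0 ⇒ inferior good.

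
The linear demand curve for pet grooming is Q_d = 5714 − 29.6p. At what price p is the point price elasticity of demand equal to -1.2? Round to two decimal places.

Ed = −29.6p/(5714 − 29.6p). Set this equal to -1.2:
29.6p = 1.2·(5714 − 29.6p) ⇒ 29.6p(1 + 1.2) = 1.2·5714
p = 1.2·5714 / (29.6·2.2) = 105.2948…

105.29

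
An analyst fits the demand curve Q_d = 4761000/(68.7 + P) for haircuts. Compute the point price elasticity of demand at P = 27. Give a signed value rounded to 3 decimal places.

-0.282

dQ_d/dP = −4761000/(68.7 + P)² = -519.846. At P = 27, Q_d = 49749.2.
Ed = (dQ_d/dP)·(P/Q_d) = (-519.846) × (27/49749.2) = -0.28213…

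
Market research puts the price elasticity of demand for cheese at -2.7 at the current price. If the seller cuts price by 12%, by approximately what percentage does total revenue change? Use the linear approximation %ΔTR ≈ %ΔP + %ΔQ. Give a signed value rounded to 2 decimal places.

%ΔQ ≈ Ed × %ΔP = (-2.7) × (-12%) = +32.4000%
%ΔTR ≈ %ΔP + %ΔQ = (-12%) + (+32.4000%) = +20.4000%

+20.40%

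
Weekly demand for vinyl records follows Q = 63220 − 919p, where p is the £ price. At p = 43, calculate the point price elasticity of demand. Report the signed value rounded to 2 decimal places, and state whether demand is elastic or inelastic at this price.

dQ/dp = −919. At p = 43, Q = 63220 − 919(43) = 23703.
Ed = (dQ/dp)·(p/Q) = −919 × (43/23703) = -1.6671…
|Ed| = 1.67 > 1, so demand is elastic.

-1.67; elastic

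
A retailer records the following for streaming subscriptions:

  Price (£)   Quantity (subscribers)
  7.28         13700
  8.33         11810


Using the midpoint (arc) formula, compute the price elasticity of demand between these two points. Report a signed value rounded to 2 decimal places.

%ΔQ = (11810 − 13700) / [(13700 + 11810)/2] = -1890/12755 = -0.148177…
%ΔP = (8.33 − 7.28) / [(7.28 + 8.33)/2] = 1.05/7.805 = 0.134529…
Arc Ed = %ΔQ / %ΔP = (-1890/12755) / (1.05/7.805) = -1.1014…

-1.10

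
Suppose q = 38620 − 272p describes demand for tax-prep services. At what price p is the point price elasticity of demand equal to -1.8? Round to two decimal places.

Ed = −272p/(38620 − 272p). Set this equal to -1.8:
272p = 1.8·(38620 − 272p) ⇒ 272p(1 + 1.8) = 1.8·38620
p = 1.8·38620 / (272·2.8) = 91.2762…

91.28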